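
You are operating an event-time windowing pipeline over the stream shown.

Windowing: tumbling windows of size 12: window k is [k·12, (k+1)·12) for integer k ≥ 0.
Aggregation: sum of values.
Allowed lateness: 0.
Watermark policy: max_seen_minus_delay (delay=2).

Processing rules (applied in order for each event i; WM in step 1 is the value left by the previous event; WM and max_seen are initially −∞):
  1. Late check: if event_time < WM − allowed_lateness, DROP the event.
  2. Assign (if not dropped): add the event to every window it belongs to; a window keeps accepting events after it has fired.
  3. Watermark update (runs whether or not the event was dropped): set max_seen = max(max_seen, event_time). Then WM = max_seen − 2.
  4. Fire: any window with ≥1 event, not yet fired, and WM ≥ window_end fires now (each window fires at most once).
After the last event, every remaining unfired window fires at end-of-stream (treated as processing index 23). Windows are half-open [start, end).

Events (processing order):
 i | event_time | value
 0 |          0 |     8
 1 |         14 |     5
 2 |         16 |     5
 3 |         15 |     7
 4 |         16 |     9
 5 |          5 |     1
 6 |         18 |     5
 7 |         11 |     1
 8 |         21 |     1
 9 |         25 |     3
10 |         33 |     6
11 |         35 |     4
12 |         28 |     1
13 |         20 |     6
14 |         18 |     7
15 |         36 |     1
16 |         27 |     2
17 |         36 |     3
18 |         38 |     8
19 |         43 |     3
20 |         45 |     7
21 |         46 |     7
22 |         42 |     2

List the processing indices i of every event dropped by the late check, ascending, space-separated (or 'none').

i=0 t=0 v=8: → [0,12); WM=-2
i=1 t=14 v=5: → [12,24); WM=12; [0,12) fires=8
i=2 t=16 v=5: → [12,24); WM=14
i=3 t=15 v=7: → [12,24); WM=14
i=4 t=16 v=9: → [12,24); WM=14
i=5 t=5 v=1: DROP (t<14-0); WM=14
i=6 t=18 v=5: → [12,24); WM=16
i=7 t=11 v=1: DROP (t<16-0); WM=16
i=8 t=21 v=1: → [12,24); WM=19
i=9 t=25 v=3: → [24,36); WM=23
i=10 t=33 v=6: → [24,36); WM=31; [12,24) fires=32
i=11 t=35 v=4: → [24,36); WM=33
i=12 t=28 v=1: DROP (t<33-0); WM=33
i=13 t=20 v=6: DROP (t<33-0); WM=33
i=14 t=18 v=7: DROP (t<33-0); WM=33
i=15 t=36 v=1: → [36,48); WM=34
i=16 t=27 v=2: DROP (t<34-0); WM=34
i=17 t=36 v=3: → [36,48); WM=34
i=18 t=38 v=8: → [36,48); WM=36; [24,36) fires=13
i=19 t=43 v=3: → [36,48); WM=41
i=20 t=45 v=7: → [36,48); WM=43
i=21 t=46 v=7: → [36,48); WM=44
i=22 t=42 v=2: DROP (t<44-0); WM=44

5 7 12 13 14 16 22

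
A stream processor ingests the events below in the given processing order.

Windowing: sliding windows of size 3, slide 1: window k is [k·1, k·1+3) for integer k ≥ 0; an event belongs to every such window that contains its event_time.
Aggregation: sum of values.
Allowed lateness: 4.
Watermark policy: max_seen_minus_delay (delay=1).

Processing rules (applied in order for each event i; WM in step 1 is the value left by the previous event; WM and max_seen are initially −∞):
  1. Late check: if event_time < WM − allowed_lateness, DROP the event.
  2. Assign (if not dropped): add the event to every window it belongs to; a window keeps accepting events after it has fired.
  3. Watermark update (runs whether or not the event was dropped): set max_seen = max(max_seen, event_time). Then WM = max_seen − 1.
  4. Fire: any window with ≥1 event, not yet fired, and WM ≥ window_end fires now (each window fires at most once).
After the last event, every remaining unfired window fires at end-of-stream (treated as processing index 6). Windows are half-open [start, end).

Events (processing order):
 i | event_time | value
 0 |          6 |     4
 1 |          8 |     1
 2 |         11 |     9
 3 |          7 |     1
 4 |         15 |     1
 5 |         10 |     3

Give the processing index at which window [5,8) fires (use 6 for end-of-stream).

i=0 t=6 v=4: → [6,9),[5,8),[4,7); WM=5
i=1 t=8 v=1: → [8,11),[7,10),[6,9); WM=7; [4,7) fires=4
i=2 t=11 v=9: → [11,14),[10,13),[9,12); WM=10; [5,8) fires=4 [6,9) fires=5 [7,10) fires=1
i=3 t=7 v=1: → [7,10),[6,9),[5,8); WM=10
i=4 t=15 v=1: → [15,18),[14,17),[13,16); WM=14; [8,11) fires=1 [9,12) fires=9 [10,13) fires=9 [11,14) fires=9
i=5 t=10 v=3: → [10,13),[9,12),[8,11); WM=14

2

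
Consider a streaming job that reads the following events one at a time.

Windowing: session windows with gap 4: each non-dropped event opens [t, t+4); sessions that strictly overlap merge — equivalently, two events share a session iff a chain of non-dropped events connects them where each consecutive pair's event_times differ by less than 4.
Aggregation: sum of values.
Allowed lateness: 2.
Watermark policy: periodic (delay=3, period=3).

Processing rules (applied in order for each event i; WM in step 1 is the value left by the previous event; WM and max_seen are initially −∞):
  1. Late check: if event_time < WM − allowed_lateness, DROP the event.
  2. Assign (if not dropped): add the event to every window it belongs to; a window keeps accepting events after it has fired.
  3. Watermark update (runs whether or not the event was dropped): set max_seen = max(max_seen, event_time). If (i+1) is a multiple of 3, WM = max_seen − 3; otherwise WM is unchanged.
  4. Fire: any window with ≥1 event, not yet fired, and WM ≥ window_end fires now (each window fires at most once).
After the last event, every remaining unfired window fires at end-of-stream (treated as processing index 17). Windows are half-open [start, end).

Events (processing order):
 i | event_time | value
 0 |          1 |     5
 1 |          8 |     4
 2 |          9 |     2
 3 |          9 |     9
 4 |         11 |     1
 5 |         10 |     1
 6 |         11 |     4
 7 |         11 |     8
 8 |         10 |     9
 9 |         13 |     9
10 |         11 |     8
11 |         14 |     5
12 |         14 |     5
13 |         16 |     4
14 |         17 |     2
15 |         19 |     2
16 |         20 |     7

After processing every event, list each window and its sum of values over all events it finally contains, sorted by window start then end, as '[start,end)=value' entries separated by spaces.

[1,5)=5 [8,24)=80

i=0 t=1 v=5: → [1,5); WM=−∞
i=1 t=8 v=4: → [8,12); WM=−∞
i=2 t=9 v=2: → [8,13); WM=6
i=3 t=9 v=9: → [8,13); WM=6
i=4 t=11 v=1: → [8,15); WM=6
i=5 t=10 v=1: → [8,15); WM=8
i=6 t=11 v=4: → [8,15); WM=8
i=7 t=11 v=8: → [8,15); WM=8
i=8 t=10 v=9: → [8,15); WM=8
i=9 t=13 v=9: → [8,17); WM=8
i=10 t=11 v=8: → [8,17); WM=8
i=11 t=14 v=5: → [8,18); WM=11
i=12 t=14 v=5: → [8,18); WM=11
i=13 t=16 v=4: → [8,20); WM=11
i=14 t=17 v=2: → [8,21); WM=14
i=15 t=19 v=2: → [8,23); WM=14
i=16 t=20 v=7: → [8,24); WM=14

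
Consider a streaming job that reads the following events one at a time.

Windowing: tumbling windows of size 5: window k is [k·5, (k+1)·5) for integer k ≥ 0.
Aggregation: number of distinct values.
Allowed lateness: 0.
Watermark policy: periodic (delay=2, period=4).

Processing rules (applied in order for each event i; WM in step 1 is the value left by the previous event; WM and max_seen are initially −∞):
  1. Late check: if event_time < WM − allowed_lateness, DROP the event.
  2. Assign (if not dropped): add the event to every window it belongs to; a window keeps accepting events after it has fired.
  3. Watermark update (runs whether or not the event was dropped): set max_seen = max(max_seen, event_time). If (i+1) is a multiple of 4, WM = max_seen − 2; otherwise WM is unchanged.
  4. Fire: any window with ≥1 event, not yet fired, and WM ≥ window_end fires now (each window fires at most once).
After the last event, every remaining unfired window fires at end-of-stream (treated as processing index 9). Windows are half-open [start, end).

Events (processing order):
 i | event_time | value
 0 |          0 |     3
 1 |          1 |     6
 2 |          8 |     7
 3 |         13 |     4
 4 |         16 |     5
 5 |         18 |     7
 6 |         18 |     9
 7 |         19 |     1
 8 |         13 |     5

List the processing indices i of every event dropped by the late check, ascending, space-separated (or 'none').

i=0 t=0 v=3: → [0,5); WM=−∞
i=1 t=1 v=6: → [0,5); WM=−∞
i=2 t=8 v=7: → [5,10); WM=−∞
i=3 t=13 v=4: → [10,15); WM=11; [0,5) fires=2 [5,10) fires=1
i=4 t=16 v=5: → [15,20); WM=11
i=5 t=18 v=7: → [15,20); WM=11
i=6 t=18 v=9: → [15,20); WM=11
i=7 t=19 v=1: → [15,20); WM=17; [10,15) fires=1
i=8 t=13 v=5: DROP (t<17-0); WM=17

8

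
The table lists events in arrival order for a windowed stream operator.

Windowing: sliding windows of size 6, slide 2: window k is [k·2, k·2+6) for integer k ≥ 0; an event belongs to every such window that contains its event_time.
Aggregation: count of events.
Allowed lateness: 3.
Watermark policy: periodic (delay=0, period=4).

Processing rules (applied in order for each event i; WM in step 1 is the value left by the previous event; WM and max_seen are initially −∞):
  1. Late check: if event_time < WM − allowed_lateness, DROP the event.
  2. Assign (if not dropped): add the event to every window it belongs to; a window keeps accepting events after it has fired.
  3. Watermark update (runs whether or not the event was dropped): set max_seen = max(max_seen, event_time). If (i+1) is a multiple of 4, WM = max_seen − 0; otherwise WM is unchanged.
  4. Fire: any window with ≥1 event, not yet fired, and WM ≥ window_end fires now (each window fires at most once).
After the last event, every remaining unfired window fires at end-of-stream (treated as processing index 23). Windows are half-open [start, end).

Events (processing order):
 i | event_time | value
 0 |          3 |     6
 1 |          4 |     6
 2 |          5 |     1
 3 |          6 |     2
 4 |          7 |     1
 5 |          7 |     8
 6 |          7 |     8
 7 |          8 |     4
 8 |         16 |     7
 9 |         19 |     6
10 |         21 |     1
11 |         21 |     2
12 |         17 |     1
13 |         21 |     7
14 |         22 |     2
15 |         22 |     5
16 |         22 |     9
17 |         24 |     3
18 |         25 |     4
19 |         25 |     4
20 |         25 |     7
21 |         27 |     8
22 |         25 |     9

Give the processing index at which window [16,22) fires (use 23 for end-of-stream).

15

i=0 t=3 v=6: → [2,8),[0,6); WM=−∞
i=1 t=4 v=6: → [4,10),[2,8),[0,6); WM=−∞
i=2 t=5 v=1: → [4,10),[2,8),[0,6); WM=−∞
i=3 t=6 v=2: → [6,12),[4,10),[2,8); WM=6; [0,6) fires=3
i=4 t=7 v=1: → [6,12),[4,10),[2,8); WM=6
i=5 t=7 v=8: → [6,12),[4,10),[2,8); WM=6
i=6 t=7 v=8: → [6,12),[4,10),[2,8); WM=6
i=7 t=8 v=4: → [8,14),[6,12),[4,10); WM=8; [2,8) fires=7
i=8 t=16 v=7: → [16,22),[14,20),[12,18); WM=8
i=9 t=19 v=6: → [18,24),[16,22),[14,20); WM=8
i=10 t=21 v=1: → [20,26),[18,24),[16,22); WM=8
i=11 t=21 v=2: → [20,26),[18,24),[16,22); WM=21; [4,10) fires=7 [6,12) fires=5 [8,14) fires=1 [12,18) fires=1 [14,20) fires=2
i=12 t=17 v=1: DROP (t<21-3); WM=21
i=13 t=21 v=7: → [20,26),[18,24),[16,22); WM=21
i=14 t=22 v=2: → [22,28),[20,26),[18,24); WM=21
i=15 t=22 v=5: → [22,28),[20,26),[18,24); WM=22; [16,22) fires=5
i=16 t=22 v=9: → [22,28),[20,26),[18,24); WM=22
i=17 t=24 v=3: → [24,30),[22,28),[20,26); WM=22
i=18 t=25 v=4: → [24,30),[22,28),[20,26); WM=22
i=19 t=25 v=4: → [24,30),[22,28),[20,26); WM=25; [18,24) fires=7
i=20 t=25 v=7: → [24,30),[22,28),[20,26); WM=25
i=21 t=27 v=8: → [26,32),[24,30),[22,28); WM=25
i=22 t=25 v=9: → [24,30),[22,28),[20,26); WM=25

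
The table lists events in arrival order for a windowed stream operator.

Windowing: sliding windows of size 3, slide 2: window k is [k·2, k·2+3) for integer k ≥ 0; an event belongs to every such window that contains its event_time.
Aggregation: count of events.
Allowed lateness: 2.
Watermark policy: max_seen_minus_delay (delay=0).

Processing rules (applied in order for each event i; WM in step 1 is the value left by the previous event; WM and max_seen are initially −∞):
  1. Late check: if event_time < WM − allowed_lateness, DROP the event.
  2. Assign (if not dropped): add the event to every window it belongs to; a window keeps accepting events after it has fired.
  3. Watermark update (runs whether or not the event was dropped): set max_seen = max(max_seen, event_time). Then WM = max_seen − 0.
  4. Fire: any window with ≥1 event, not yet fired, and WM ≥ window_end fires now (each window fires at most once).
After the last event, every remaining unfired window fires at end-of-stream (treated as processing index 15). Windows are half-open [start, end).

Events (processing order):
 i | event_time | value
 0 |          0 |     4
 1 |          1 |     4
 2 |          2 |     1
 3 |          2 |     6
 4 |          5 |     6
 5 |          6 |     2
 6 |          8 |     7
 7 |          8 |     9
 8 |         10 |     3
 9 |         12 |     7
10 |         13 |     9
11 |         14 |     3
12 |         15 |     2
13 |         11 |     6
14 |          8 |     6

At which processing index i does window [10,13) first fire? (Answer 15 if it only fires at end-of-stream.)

i=0 t=0 v=4: → [0,3); WM=0
i=1 t=1 v=4: → [0,3); WM=1
i=2 t=2 v=1: → [2,5),[0,3); WM=2
i=3 t=2 v=6: → [2,5),[0,3); WM=2
i=4 t=5 v=6: → [4,7); WM=5; [0,3) fires=4 [2,5) fires=2
i=5 t=6 v=2: → [6,9),[4,7); WM=6
i=6 t=8 v=7: → [8,11),[6,9); WM=8; [4,7) fires=2
i=7 t=8 v=9: → [8,11),[6,9); WM=8
i=8 t=10 v=3: → [10,13),[8,11); WM=10; [6,9) fires=3
i=9 t=12 v=7: → [12,15),[10,13); WM=12; [8,11) fires=3
i=10 t=13 v=9: → [12,15); WM=13; [10,13) fires=2
i=11 t=14 v=3: → [14,17),[12,15); WM=14
i=12 t=15 v=2: → [14,17); WM=15; [12,15) fires=3
i=13 t=11 v=6: DROP (t<15-2); WM=15
i=14 t=8 v=6: DROP (t<15-2); WM=15

10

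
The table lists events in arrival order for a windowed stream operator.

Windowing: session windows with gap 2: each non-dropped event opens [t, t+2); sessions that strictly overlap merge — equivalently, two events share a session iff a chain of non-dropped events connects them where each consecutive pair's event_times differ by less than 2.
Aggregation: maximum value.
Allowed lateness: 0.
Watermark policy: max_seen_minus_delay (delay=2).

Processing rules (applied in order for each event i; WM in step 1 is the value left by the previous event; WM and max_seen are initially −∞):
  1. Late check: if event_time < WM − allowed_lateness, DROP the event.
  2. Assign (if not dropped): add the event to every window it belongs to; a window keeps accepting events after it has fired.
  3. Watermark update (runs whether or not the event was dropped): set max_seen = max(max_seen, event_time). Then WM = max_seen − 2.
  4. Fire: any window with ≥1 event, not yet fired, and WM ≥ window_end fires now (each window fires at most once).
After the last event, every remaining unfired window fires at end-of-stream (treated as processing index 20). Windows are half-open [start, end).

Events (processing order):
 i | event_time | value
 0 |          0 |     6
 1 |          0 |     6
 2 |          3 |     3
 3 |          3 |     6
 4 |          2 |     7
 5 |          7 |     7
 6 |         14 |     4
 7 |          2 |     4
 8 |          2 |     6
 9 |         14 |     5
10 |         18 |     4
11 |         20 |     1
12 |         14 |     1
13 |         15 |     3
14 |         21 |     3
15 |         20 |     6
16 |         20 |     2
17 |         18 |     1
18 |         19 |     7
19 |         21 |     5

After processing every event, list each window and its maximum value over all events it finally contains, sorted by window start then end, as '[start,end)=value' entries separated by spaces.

i=0 t=0 v=6: → [0,2); WM=-2
i=1 t=0 v=6: → [0,2); WM=-2
i=2 t=3 v=3: → [3,5); WM=1
i=3 t=3 v=6: → [3,5); WM=1
i=4 t=2 v=7: → [2,5); WM=1
i=5 t=7 v=7: → [7,9); WM=5
i=6 t=14 v=4: → [14,16); WM=12
i=7 t=2 v=4: DROP (t<12-0); WM=12
i=8 t=2 v=6: DROP (t<12-0); WM=12
i=9 t=14 v=5: → [14,16); WM=12
i=10 t=18 v=4: → [18,20); WM=16
i=11 t=20 v=1: → [20,22); WM=18
i=12 t=14 v=1: DROP (t<18-0); WM=18
i=13 t=15 v=3: DROP (t<18-0); WM=18
i=14 t=21 v=3: → [20,23); WM=19
i=15 t=20 v=6: → [20,23); WM=19
i=16 t=20 v=2: → [20,23); WM=19
i=17 t=18 v=1: DROP (t<19-0); WM=19
i=18 t=19 v=7: → [18,23); WM=19
i=19 t=21 v=5: → [18,23); WM=19

[0,2)=6 [2,5)=7 [7,9)=7 [14,16)=5 [18,23)=7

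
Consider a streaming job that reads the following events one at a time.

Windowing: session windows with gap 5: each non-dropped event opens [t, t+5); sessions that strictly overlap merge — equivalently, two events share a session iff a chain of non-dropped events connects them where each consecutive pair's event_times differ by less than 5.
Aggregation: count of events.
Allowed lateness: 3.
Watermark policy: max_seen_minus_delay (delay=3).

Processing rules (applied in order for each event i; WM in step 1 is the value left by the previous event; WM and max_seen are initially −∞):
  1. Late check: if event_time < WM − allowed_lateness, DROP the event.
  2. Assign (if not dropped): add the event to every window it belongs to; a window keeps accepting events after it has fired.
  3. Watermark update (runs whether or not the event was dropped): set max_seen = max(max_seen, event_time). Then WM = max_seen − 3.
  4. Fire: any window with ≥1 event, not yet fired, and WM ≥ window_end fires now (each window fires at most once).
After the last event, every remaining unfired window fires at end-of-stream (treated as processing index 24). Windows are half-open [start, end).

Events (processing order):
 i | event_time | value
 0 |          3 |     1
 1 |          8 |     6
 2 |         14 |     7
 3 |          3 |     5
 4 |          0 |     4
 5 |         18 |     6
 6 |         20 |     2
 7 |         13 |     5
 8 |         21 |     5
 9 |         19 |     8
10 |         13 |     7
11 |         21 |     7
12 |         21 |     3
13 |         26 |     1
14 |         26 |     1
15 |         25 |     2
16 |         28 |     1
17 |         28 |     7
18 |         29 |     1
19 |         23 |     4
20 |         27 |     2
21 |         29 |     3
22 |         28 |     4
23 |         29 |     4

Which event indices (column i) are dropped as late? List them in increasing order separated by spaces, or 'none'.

3 4 7 10

i=0 t=3 v=1: → [3,8); WM=0
i=1 t=8 v=6: → [8,13); WM=5
i=2 t=14 v=7: → [14,19); WM=11
i=3 t=3 v=5: DROP (t<11-3); WM=11
i=4 t=0 v=4: DROP (t<11-3); WM=11
i=5 t=18 v=6: → [14,23); WM=15
i=6 t=20 v=2: → [14,25); WM=17
i=7 t=13 v=5: DROP (t<17-3); WM=17
i=8 t=21 v=5: → [14,26); WM=18
i=9 t=19 v=8: → [14,26); WM=18
i=10 t=13 v=7: DROP (t<18-3); WM=18
i=11 t=21 v=7: → [14,26); WM=18
i=12 t=21 v=3: → [14,26); WM=18
i=13 t=26 v=1: → [26,31); WM=23
i=14 t=26 v=1: → [26,31); WM=23
i=15 t=25 v=2: → [14,31); WM=23
i=16 t=28 v=1: → [14,33); WM=25
i=17 t=28 v=7: → [14,33); WM=25
i=18 t=29 v=1: → [14,34); WM=26
i=19 t=23 v=4: → [14,34); WM=26
i=20 t=27 v=2: → [14,34); WM=26
i=21 t=29 v=3: → [14,34); WM=26
i=22 t=28 v=4: → [14,34); WM=26
i=23 t=29 v=4: → [14,34); WM=26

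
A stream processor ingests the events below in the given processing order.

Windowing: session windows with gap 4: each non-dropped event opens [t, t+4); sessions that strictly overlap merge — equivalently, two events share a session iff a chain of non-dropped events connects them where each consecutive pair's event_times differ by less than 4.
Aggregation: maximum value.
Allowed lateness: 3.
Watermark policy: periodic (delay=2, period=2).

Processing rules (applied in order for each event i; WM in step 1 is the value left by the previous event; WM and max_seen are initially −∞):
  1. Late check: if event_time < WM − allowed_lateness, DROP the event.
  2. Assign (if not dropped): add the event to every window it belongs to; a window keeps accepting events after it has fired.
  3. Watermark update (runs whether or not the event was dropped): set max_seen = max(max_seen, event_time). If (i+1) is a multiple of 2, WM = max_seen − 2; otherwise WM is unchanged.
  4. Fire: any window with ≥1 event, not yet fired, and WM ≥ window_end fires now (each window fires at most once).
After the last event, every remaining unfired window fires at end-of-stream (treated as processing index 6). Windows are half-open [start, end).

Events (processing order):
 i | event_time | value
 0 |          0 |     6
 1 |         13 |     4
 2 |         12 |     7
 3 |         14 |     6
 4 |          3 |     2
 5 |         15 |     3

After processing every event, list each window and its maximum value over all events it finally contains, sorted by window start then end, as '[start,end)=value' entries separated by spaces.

i=0 t=0 v=6: → [0,4); WM=−∞
i=1 t=13 v=4: → [13,17); WM=11
i=2 t=12 v=7: → [12,17); WM=11
i=3 t=14 v=6: → [12,18); WM=12
i=4 t=3 v=2: DROP (t<12-3); WM=12
i=5 t=15 v=3: → [12,19); WM=13

[0,4)=6 [12,19)=7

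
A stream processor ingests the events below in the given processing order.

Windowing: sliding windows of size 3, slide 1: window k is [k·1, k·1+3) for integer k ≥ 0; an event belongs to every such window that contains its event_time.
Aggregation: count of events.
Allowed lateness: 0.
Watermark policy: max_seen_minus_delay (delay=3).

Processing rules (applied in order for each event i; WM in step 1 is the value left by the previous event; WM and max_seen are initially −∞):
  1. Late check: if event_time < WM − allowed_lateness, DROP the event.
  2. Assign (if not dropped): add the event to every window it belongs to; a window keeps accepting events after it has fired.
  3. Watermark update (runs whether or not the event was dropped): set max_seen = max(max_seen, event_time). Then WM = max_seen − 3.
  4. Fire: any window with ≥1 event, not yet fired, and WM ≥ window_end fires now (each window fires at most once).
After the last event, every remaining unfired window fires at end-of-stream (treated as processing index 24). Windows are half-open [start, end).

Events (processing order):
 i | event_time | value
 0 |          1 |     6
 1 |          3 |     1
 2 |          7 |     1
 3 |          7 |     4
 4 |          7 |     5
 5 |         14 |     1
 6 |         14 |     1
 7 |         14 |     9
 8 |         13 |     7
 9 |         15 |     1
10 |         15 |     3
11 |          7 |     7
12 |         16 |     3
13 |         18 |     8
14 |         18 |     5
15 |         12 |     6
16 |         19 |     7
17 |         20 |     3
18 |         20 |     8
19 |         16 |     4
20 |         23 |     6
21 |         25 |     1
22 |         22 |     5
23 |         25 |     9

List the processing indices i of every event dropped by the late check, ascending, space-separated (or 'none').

11 15 19

i=0 t=1 v=6: → [1,4),[0,3); WM=-2
i=1 t=3 v=1: → [3,6),[2,5),[1,4); WM=0
i=2 t=7 v=1: → [7,10),[6,9),[5,8); WM=4; [0,3) fires=1 [1,4) fires=2
i=3 t=7 v=4: → [7,10),[6,9),[5,8); WM=4
i=4 t=7 v=5: → [7,10),[6,9),[5,8); WM=4
i=5 t=14 v=1: → [14,17),[13,16),[12,15); WM=11; [2,5) fires=1 [3,6) fires=1 [5,8) fires=3 [6,9) fires=3 [7,10) fires=3
i=6 t=14 v=1: → [14,17),[13,16),[12,15); WM=11
i=7 t=14 v=9: → [14,17),[13,16),[12,15); WM=11
i=8 t=13 v=7: → [13,16),[12,15),[11,14); WM=11
i=9 t=15 v=1: → [15,18),[14,17),[13,16); WM=12
i=10 t=15 v=3: → [15,18),[14,17),[13,16); WM=12
i=11 t=7 v=7: DROP (t<12-0); WM=12
i=12 t=16 v=3: → [16,19),[15,18),[14,17); WM=13
i=13 t=18 v=8: → [18,21),[17,20),[16,19); WM=15; [11,14) fires=1 [12,15) fires=4
i=14 t=18 v=5: → [18,21),[17,20),[16,19); WM=15
i=15 t=12 v=6: DROP (t<15-0); WM=15
i=16 t=19 v=7: → [19,22),[18,21),[17,20); WM=16; [13,16) fires=6
i=17 t=20 v=3: → [20,23),[19,22),[18,21); WM=17; [14,17) fires=6
i=18 t=20 v=8: → [20,23),[19,22),[18,21); WM=17
i=19 t=16 v=4: DROP (t<17-0); WM=17
i=20 t=23 v=6: → [23,26),[22,25),[21,24); WM=20; [15,18) fires=3 [16,19) fires=3 [17,20) fires=3
i=21 t=25 v=1: → [25,28),[24,27),[23,26); WM=22; [18,21) fires=5 [19,22) fires=3
i=22 t=22 v=5: → [22,25),[21,24),[20,23); WM=22
i=23 t=25 v=9: → [25,28),[24,27),[23,26); WM=22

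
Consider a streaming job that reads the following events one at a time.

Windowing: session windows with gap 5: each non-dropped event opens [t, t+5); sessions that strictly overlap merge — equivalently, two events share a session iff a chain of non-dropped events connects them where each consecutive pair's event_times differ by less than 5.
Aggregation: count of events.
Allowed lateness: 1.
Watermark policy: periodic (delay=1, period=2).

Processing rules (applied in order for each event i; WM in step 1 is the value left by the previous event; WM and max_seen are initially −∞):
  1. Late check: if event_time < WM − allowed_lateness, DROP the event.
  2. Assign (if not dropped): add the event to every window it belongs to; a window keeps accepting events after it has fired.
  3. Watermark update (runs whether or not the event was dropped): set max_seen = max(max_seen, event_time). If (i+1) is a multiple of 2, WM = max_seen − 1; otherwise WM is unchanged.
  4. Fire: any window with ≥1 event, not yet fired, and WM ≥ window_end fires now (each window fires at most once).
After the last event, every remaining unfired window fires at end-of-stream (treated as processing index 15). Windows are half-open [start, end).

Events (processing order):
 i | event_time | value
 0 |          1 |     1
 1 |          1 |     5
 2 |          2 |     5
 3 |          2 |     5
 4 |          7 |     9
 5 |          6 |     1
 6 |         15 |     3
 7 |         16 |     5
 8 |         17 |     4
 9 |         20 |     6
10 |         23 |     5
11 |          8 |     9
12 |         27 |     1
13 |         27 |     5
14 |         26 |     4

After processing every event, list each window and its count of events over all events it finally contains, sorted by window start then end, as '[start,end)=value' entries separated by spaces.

i=0 t=1 v=1: → [1,6); WM=−∞
i=1 t=1 v=5: → [1,6); WM=0
i=2 t=2 v=5: → [1,7); WM=0
i=3 t=2 v=5: → [1,7); WM=1
i=4 t=7 v=9: → [7,12); WM=1
i=5 t=6 v=1: → [1,12); WM=6
i=6 t=15 v=3: → [15,20); WM=6
i=7 t=16 v=5: → [15,21); WM=15
i=8 t=17 v=4: → [15,22); WM=15
i=9 t=20 v=6: → [15,25); WM=19
i=10 t=23 v=5: → [15,28); WM=19
i=11 t=8 v=9: DROP (t<19-1); WM=22
i=12 t=27 v=1: → [15,32); WM=22
i=13 t=27 v=5: → [15,32); WM=26
i=14 t=26 v=4: → [15,32); WM=26

[1,12)=6 [15,32)=8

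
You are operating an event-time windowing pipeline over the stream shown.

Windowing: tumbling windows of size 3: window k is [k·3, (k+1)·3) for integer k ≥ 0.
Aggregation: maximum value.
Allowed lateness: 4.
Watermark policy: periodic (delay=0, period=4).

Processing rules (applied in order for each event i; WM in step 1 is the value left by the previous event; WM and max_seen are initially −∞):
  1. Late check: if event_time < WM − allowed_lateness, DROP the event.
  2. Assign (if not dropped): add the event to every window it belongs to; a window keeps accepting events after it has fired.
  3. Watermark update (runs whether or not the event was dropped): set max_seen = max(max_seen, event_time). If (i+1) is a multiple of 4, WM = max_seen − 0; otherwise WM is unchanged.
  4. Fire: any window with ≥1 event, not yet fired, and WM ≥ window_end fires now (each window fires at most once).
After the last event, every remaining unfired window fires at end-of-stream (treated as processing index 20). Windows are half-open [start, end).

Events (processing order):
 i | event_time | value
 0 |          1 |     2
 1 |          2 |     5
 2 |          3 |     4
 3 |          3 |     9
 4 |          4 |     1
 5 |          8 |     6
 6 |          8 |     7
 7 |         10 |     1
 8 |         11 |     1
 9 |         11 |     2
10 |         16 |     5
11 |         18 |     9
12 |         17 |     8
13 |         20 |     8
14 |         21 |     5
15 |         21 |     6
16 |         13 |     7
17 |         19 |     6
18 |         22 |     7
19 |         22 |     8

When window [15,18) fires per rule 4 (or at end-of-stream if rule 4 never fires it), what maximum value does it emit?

i=0 t=1 v=2: → [0,3); WM=−∞
i=1 t=2 v=5: → [0,3); WM=−∞
i=2 t=3 v=4: → [3,6); WM=−∞
i=3 t=3 v=9: → [3,6); WM=3; [0,3) fires=5
i=4 t=4 v=1: → [3,6); WM=3
i=5 t=8 v=6: → [6,9); WM=3
i=6 t=8 v=7: → [6,9); WM=3
i=7 t=10 v=1: → [9,12); WM=10; [3,6) fires=9 [6,9) fires=7
i=8 t=11 v=1: → [9,12); WM=10
i=9 t=11 v=2: → [9,12); WM=10
i=10 t=16 v=5: → [15,18); WM=10
i=11 t=18 v=9: → [18,21); WM=18; [9,12) fires=2 [15,18) fires=5
i=12 t=17 v=8: → [15,18); WM=18
i=13 t=20 v=8: → [18,21); WM=18
i=14 t=21 v=5: → [21,24); WM=18
i=15 t=21 v=6: → [21,24); WM=21; [18,21) fires=9
i=16 t=13 v=7: DROP (t<21-4); WM=21
i=17 t=19 v=6: → [18,21); WM=21
i=18 t=22 v=7: → [21,24); WM=21
i=19 t=22 v=8: → [21,24); WM=22

5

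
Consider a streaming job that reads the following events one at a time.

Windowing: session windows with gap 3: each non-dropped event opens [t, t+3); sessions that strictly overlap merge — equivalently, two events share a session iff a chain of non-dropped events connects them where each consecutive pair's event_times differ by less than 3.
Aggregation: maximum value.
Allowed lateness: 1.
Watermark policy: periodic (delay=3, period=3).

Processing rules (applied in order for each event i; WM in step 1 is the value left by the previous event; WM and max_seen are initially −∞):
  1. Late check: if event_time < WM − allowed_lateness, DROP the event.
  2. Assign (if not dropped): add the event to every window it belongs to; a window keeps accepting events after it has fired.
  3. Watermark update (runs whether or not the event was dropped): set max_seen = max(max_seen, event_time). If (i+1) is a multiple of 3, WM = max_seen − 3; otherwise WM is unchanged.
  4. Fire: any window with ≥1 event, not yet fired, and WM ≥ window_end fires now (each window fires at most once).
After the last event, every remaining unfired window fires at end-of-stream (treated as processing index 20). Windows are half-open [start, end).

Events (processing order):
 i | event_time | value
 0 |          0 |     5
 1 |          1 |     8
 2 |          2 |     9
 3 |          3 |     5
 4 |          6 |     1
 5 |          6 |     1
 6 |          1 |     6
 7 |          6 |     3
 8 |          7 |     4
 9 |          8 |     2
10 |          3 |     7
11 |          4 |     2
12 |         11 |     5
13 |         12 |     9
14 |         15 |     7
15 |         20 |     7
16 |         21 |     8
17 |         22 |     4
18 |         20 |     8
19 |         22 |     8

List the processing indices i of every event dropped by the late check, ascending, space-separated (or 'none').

6

i=0 t=0 v=5: → [0,3); WM=−∞
i=1 t=1 v=8: → [0,4); WM=−∞
i=2 t=2 v=9: → [0,5); WM=-1
i=3 t=3 v=5: → [0,6); WM=-1
i=4 t=6 v=1: → [6,9); WM=-1
i=5 t=6 v=1: → [6,9); WM=3
i=6 t=1 v=6: DROP (t<3-1); WM=3
i=7 t=6 v=3: → [6,9); WM=3
i=8 t=7 v=4: → [6,10); WM=4
i=9 t=8 v=2: → [6,11); WM=4
i=10 t=3 v=7: → [0,6); WM=4
i=11 t=4 v=2: → [0,11); WM=5
i=12 t=11 v=5: → [11,14); WM=5
i=13 t=12 v=9: → [11,15); WM=5
i=14 t=15 v=7: → [15,18); WM=12
i=15 t=20 v=7: → [20,23); WM=12
i=16 t=21 v=8: → [20,24); WM=12
i=17 t=22 v=4: → [20,25); WM=19
i=18 t=20 v=8: → [20,25); WM=19
i=19 t=22 v=8: → [20,25); WM=19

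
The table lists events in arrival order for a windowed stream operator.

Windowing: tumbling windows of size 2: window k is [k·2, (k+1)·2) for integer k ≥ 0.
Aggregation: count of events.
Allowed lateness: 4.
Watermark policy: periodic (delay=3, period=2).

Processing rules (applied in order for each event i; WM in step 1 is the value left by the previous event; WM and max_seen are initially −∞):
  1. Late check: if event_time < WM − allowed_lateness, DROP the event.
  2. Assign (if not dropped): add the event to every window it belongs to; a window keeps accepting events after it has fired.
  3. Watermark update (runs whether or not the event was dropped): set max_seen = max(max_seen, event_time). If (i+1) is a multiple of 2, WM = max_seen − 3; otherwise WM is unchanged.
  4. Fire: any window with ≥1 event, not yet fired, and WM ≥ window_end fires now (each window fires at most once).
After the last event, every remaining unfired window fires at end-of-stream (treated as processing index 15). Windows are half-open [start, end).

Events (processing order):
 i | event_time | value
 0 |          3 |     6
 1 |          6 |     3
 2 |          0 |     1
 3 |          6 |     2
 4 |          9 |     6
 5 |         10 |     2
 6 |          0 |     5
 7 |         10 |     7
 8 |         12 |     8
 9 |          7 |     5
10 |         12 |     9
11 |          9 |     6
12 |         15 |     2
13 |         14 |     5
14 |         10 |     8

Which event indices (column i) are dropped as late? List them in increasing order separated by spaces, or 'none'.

6

i=0 t=3 v=6: → [2,4); WM=−∞
i=1 t=6 v=3: → [6,8); WM=3
i=2 t=0 v=1: → [0,2); WM=3; [0,2) fires=1
i=3 t=6 v=2: → [6,8); WM=3
i=4 t=9 v=6: → [8,10); WM=3
i=5 t=10 v=2: → [10,12); WM=7; [2,4) fires=1
i=6 t=0 v=5: DROP (t<7-4); WM=7
i=7 t=10 v=7: → [10,12); WM=7
i=8 t=12 v=8: → [12,14); WM=7
i=9 t=7 v=5: → [6,8); WM=9; [6,8) fires=3
i=10 t=12 v=9: → [12,14); WM=9
i=11 t=9 v=6: → [8,10); WM=9
i=12 t=15 v=2: → [14,16); WM=9
i=13 t=14 v=5: → [14,16); WM=12; [8,10) fires=2 [10,12) fires=2
i=14 t=10 v=8: → [10,12); WM=12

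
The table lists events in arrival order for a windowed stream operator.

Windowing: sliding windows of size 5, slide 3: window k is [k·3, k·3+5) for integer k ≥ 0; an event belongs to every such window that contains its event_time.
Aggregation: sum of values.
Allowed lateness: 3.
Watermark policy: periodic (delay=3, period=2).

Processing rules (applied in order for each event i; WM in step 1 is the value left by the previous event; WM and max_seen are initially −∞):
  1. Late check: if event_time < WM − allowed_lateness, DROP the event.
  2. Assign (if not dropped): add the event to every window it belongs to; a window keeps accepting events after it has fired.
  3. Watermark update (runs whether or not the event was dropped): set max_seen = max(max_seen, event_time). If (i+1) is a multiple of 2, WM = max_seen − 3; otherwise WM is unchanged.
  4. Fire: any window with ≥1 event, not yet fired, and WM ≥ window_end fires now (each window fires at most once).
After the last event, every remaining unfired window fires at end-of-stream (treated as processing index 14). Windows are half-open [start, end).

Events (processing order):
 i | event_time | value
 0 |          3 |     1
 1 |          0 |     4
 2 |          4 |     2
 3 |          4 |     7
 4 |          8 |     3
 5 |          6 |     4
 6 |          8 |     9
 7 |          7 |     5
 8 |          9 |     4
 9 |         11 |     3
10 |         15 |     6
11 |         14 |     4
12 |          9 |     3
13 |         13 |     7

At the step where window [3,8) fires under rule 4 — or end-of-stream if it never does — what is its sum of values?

19

i=0 t=3 v=1: → [3,8),[0,5); WM=−∞
i=1 t=0 v=4: → [0,5); WM=0
i=2 t=4 v=2: → [3,8),[0,5); WM=0
i=3 t=4 v=7: → [3,8),[0,5); WM=1
i=4 t=8 v=3: → [6,11); WM=1
i=5 t=6 v=4: → [6,11),[3,8); WM=5; [0,5) fires=14
i=6 t=8 v=9: → [6,11); WM=5
i=7 t=7 v=5: → [6,11),[3,8); WM=5
i=8 t=9 v=4: → [9,14),[6,11); WM=5
i=9 t=11 v=3: → [9,14); WM=8; [3,8) fires=19
i=10 t=15 v=6: → [15,20),[12,17); WM=8
i=11 t=14 v=4: → [12,17); WM=12; [6,11) fires=25
i=12 t=9 v=3: → [9,14),[6,11); WM=12
i=13 t=13 v=7: → [12,17),[9,14); WM=12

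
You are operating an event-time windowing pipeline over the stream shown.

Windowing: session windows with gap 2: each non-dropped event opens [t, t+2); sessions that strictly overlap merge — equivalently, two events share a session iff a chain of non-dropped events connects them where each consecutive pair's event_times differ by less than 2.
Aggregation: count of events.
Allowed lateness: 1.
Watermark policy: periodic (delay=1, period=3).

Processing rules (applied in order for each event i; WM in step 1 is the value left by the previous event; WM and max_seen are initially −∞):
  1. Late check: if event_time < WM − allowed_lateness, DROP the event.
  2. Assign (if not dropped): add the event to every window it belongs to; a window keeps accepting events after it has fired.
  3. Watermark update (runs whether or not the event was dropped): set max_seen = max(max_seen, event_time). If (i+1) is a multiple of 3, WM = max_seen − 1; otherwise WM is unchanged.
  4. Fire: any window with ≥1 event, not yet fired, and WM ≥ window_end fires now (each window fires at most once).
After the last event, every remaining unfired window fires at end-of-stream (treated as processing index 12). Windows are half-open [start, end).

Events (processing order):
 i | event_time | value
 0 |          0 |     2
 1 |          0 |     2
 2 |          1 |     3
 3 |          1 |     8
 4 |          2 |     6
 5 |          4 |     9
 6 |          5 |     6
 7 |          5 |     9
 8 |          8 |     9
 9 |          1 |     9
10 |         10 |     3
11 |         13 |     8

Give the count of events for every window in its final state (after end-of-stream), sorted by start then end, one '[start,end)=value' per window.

[0,4)=5 [4,7)=3 [8,10)=1 [10,12)=1 [13,15)=1

i=0 t=0 v=2: → [0,2); WM=−∞
i=1 t=0 v=2: → [0,2); WM=−∞
i=2 t=1 v=3: → [0,3); WM=0
i=3 t=1 v=8: → [0,3); WM=0
i=4 t=2 v=6: → [0,4); WM=0
i=5 t=4 v=9: → [4,6); WM=3
i=6 t=5 v=6: → [4,7); WM=3
i=7 t=5 v=9: → [4,7); WM=3
i=8 t=8 v=9: → [8,10); WM=7
i=9 t=1 v=9: DROP (t<7-1); WM=7
i=10 t=10 v=3: → [10,12); WM=7
i=11 t=13 v=8: → [13,15); WM=12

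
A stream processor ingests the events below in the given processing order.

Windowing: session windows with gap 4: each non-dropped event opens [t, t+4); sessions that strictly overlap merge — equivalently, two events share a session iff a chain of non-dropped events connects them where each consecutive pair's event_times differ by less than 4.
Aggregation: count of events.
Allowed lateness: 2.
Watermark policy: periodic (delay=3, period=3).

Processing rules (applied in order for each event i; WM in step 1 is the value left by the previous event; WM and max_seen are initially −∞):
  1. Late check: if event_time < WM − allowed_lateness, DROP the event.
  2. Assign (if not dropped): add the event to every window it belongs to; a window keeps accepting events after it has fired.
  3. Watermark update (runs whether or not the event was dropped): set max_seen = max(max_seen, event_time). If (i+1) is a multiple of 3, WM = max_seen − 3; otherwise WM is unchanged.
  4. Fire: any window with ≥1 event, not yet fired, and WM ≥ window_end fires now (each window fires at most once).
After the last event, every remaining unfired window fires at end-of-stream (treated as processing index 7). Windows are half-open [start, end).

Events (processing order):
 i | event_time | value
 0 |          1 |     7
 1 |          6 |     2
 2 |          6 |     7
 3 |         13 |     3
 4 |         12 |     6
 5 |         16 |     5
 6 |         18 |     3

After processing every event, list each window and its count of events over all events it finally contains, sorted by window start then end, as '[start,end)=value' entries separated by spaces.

[1,5)=1 [6,10)=2 [12,22)=4

i=0 t=1 v=7: → [1,5); WM=−∞
i=1 t=6 v=2: → [6,10); WM=−∞
i=2 t=6 v=7: → [6,10); WM=3
i=3 t=13 v=3: → [13,17); WM=3
i=4 t=12 v=6: → [12,17); WM=3
i=5 t=16 v=5: → [12,20); WM=13
i=6 t=18 v=3: → [12,22); WM=13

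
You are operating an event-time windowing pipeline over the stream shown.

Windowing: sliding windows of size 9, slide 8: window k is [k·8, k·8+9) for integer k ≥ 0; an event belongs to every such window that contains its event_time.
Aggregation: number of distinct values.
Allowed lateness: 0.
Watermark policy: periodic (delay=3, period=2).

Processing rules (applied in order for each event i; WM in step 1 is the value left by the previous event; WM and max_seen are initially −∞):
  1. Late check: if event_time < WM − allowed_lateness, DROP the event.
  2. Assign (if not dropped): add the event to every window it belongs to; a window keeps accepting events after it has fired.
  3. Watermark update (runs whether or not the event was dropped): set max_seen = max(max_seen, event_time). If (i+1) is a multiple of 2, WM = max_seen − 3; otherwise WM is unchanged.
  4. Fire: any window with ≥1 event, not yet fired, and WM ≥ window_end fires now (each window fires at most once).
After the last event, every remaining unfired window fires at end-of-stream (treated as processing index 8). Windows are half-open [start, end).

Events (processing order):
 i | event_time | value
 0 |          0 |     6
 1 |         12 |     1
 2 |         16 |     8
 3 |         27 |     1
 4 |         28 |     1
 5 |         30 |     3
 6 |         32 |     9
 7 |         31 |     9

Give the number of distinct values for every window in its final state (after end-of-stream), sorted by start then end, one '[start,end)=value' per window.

[0,9)=1 [8,17)=2 [16,25)=1 [24,33)=3 [32,41)=1

i=0 t=0 v=6: → [0,9); WM=−∞
i=1 t=12 v=1: → [8,17); WM=9; [0,9) fires=1
i=2 t=16 v=8: → [16,25),[8,17); WM=9
i=3 t=27 v=1: → [24,33); WM=24; [8,17) fires=2
i=4 t=28 v=1: → [24,33); WM=24
i=5 t=30 v=3: → [24,33); WM=27; [16,25) fires=1
i=6 t=32 v=9: → [32,41),[24,33); WM=27
i=7 t=31 v=9: → [24,33); WM=29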